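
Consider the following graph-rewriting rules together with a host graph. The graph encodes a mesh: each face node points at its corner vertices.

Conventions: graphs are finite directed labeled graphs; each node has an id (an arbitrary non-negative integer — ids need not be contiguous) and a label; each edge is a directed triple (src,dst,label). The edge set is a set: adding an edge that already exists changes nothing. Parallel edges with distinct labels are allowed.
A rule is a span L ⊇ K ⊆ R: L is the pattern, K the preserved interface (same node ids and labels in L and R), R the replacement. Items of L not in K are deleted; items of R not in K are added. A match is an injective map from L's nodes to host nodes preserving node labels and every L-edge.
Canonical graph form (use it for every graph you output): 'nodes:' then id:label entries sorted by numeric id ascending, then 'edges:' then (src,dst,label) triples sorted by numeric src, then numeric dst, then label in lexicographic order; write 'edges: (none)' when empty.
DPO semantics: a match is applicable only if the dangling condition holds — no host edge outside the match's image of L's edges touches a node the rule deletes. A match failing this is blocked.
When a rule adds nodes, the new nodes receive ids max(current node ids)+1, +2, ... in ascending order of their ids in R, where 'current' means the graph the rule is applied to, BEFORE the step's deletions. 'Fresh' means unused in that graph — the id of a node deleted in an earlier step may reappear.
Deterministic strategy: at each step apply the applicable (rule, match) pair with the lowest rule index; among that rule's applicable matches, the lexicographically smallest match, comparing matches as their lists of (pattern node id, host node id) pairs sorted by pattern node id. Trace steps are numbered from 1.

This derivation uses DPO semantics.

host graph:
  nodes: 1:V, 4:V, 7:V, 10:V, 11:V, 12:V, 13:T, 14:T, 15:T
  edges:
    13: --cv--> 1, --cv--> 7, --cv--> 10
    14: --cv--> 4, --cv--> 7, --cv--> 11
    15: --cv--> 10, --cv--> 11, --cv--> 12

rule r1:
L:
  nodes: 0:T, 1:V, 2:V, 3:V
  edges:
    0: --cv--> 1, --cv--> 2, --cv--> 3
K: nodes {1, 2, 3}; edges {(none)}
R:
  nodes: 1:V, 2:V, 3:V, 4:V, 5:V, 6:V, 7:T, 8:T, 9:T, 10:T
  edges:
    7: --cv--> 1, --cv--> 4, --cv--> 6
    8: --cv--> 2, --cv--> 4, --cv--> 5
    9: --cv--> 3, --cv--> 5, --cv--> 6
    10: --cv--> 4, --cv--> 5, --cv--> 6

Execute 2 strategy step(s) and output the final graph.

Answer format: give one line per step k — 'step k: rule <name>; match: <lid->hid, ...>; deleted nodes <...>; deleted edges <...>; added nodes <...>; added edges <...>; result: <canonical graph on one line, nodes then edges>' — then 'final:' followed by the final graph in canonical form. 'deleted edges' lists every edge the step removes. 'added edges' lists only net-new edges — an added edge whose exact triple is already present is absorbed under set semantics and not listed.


step 1: rule r1; match: 0->13, 1->1, 2->7, 3->10; deleted nodes 13; deleted edges (13,1,cv); (13,7,cv); (13,10,cv); added nodes 16, 17, 18, 19, 20, 21, 22; added edges (19,1,cv); (19,16,cv); (19,18,cv); (20,7,cv); (20,16,cv); (20,17,cv); (21,10,cv); (21,17,cv); (21,18,cv); (22,16,cv); (22,17,cv); (22,18,cv); result: nodes: 1:V, 4:V, 7:V, 10:V, 11:V, 12:V, 14:T, 15:T, 16:V, 17:V, 18:V, 19:T, 20:T, 21:T, 22:T edges: (14,4,cv); (14,7,cv); (14,11,cv); (15,10,cv); (15,11,cv); (15,12,cv); (19,1,cv); (19,16,cv); (19,18,cv); (20,7,cv); (20,16,cv); (20,17,cv); (21,10,cv); (21,17,cv); (21,18,cv); (22,16,cv); (22,17,cv); (22,18,cv)
step 2: rule r1; match: 0->14, 1->4, 2->7, 3->11; deleted nodes 14; deleted edges (14,4,cv); (14,7,cv); (14,11,cv); added nodes 23, 24, 25, 26, 27, 28, 29; added edges (26,4,cv); (26,23,cv); (26,25,cv); (27,7,cv); (27,23,cv); (27,24,cv); (28,11,cv); (28,24,cv); (28,25,cv); (29,23,cv); (29,24,cv); (29,25,cv); result: nodes: 1:V, 4:V, 7:V, 10:V, 11:V, 12:V, 15:T, 16:V, 17:V, 18:V, 19:T, 20:T, 21:T, 22:T, 23:V, 24:V, 25:V, 26:T, 27:T, 28:T, 29:T edges: (15,10,cv); (15,11,cv); (15,12,cv); (19,1,cv); (19,16,cv); (19,18,cv); (20,7,cv); (20,16,cv); (20,17,cv); (21,10,cv); (21,17,cv); (21,18,cv); (22,16,cv); (22,17,cv); (22,18,cv); (26,4,cv); (26,23,cv); (26,25,cv); (27,7,cv); (27,23,cv); (27,24,cv); (28,11,cv); (28,24,cv); (28,25,cv); (29,23,cv); (29,24,cv); (29,25,cv)
final:
nodes: 1:V, 4:V, 7:V, 10:V, 11:V, 12:V, 15:T, 16:V, 17:V, 18:V, 19:T, 20:T, 21:T, 22:T, 23:V, 24:V, 25:V, 26:T, 27:T, 28:T, 29:T
edges: (15,10,cv); (15,11,cv); (15,12,cv); (19,1,cv); (19,16,cv); (19,18,cv); (20,7,cv); (20,16,cv); (20,17,cv); (21,10,cv); (21,17,cv); (21,18,cv); (22,16,cv); (22,17,cv); (22,18,cv); (26,4,cv); (26,23,cv); (26,25,cv); (27,7,cv); (27,23,cv); (27,24,cv); (28,11,cv); (28,24,cv); (28,25,cv); (29,23,cv); (29,24,cv); (29,25,cv)


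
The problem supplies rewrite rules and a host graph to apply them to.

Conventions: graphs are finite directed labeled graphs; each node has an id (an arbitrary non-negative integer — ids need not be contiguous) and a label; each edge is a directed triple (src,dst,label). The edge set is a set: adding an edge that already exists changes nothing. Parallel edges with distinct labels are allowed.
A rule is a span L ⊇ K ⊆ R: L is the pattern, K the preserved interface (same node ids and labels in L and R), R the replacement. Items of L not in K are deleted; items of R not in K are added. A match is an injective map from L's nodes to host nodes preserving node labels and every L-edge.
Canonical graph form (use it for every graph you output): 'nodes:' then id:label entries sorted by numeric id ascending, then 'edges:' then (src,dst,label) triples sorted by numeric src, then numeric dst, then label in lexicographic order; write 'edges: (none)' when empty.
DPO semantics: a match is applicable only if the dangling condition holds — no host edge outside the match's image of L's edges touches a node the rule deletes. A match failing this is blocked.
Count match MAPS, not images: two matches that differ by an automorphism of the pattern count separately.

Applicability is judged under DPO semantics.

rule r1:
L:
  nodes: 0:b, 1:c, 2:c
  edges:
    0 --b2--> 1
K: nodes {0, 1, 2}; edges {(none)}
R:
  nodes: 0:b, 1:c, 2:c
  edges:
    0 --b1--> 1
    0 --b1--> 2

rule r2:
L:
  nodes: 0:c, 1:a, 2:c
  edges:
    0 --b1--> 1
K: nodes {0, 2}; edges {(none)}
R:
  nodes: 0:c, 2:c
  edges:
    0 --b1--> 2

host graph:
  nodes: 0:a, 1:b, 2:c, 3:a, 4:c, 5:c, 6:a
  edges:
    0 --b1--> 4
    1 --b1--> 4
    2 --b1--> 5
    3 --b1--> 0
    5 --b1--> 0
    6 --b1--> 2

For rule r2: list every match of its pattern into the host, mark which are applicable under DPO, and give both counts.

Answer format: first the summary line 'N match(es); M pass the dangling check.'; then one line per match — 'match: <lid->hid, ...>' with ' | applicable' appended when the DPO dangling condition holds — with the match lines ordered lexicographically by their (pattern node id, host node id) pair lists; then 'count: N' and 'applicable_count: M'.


2 match(es); 0 pass the dangling check.
match: 0->5, 1->0, 2->2
match: 0->5, 1->0, 2->4
count: 2
applicable_count: 0


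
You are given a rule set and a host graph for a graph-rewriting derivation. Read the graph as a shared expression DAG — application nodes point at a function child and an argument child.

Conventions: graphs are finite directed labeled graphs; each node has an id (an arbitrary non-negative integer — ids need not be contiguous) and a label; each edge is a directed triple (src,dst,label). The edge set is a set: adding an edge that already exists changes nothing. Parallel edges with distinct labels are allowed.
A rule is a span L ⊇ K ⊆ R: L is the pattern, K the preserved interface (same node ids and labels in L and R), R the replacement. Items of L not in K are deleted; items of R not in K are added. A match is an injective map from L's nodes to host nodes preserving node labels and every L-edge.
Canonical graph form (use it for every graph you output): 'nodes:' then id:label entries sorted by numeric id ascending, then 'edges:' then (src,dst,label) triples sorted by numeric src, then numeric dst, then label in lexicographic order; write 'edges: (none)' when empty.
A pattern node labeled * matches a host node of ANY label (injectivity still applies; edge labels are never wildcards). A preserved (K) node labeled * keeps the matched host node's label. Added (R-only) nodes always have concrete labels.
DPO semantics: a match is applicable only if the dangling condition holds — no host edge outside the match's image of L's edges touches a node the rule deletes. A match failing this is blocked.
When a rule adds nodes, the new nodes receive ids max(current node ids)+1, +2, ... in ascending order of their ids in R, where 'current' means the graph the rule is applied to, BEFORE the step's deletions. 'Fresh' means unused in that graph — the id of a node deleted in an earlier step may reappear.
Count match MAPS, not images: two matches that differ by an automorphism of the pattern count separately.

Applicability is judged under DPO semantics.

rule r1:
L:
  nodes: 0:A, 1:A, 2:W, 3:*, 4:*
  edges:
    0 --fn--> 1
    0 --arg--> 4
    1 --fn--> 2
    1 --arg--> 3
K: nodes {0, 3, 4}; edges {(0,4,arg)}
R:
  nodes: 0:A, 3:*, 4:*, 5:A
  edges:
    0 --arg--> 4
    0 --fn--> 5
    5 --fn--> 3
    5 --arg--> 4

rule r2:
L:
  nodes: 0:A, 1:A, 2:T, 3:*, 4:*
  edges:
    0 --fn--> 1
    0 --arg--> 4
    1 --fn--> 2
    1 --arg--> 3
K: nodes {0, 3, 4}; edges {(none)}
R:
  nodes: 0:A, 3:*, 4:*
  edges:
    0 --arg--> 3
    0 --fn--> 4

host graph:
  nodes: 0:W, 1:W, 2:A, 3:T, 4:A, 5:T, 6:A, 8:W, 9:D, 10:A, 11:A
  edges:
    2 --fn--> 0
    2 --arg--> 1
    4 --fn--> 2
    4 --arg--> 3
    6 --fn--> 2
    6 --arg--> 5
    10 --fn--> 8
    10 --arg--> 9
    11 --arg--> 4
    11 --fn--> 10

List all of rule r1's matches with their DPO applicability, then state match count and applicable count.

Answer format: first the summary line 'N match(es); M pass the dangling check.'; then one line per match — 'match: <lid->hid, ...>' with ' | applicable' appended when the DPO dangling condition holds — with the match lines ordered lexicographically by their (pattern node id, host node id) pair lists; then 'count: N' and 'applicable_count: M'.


3 match(es); 1 pass the dangling check.
match: 0->4, 1->2, 2->0, 3->1, 4->3
match: 0->6, 1->2, 2->0, 3->1, 4->5
match: 0->11, 1->10, 2->8, 3->9, 4->4 | applicable
count: 3
applicable_count: 1


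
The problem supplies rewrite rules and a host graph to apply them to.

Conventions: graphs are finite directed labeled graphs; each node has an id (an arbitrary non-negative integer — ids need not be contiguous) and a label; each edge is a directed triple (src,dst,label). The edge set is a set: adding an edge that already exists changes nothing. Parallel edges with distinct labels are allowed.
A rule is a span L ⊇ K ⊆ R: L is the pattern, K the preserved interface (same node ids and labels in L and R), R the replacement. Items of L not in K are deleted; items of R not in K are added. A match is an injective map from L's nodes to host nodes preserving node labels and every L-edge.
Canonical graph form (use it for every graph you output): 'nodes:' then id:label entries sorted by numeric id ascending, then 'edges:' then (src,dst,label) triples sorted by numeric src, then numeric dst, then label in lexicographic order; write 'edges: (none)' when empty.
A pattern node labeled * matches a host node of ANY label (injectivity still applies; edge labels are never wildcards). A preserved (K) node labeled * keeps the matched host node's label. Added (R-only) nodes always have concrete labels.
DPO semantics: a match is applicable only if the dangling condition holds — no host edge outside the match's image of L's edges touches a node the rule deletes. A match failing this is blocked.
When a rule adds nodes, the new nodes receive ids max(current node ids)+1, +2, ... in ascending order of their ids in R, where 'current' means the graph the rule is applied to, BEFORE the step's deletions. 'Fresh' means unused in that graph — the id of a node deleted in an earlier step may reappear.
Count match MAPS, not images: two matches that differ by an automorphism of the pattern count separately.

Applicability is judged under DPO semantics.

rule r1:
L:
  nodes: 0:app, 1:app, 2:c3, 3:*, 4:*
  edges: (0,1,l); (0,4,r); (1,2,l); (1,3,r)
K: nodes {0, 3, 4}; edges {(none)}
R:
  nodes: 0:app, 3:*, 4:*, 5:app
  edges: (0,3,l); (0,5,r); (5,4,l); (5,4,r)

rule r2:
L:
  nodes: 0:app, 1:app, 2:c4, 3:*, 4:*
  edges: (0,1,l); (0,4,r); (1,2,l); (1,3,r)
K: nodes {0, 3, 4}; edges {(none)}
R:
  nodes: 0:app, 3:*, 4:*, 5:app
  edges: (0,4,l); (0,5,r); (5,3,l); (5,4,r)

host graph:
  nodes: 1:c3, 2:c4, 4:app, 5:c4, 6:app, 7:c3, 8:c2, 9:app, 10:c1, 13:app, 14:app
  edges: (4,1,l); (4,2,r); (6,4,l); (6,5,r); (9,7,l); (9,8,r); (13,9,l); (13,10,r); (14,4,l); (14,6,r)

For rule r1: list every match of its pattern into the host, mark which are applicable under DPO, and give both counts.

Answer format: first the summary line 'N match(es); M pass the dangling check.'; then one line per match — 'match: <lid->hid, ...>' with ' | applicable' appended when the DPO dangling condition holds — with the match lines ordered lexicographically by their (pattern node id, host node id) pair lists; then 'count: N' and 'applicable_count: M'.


3 match(es); 1 pass the dangling check.
match: 0->6, 1->4, 2->1, 3->2, 4->5
match: 0->13, 1->9, 2->7, 3->8, 4->10 | applicable
match: 0->14, 1->4, 2->1, 3->2, 4->6
count: 3
applicable_count: 1


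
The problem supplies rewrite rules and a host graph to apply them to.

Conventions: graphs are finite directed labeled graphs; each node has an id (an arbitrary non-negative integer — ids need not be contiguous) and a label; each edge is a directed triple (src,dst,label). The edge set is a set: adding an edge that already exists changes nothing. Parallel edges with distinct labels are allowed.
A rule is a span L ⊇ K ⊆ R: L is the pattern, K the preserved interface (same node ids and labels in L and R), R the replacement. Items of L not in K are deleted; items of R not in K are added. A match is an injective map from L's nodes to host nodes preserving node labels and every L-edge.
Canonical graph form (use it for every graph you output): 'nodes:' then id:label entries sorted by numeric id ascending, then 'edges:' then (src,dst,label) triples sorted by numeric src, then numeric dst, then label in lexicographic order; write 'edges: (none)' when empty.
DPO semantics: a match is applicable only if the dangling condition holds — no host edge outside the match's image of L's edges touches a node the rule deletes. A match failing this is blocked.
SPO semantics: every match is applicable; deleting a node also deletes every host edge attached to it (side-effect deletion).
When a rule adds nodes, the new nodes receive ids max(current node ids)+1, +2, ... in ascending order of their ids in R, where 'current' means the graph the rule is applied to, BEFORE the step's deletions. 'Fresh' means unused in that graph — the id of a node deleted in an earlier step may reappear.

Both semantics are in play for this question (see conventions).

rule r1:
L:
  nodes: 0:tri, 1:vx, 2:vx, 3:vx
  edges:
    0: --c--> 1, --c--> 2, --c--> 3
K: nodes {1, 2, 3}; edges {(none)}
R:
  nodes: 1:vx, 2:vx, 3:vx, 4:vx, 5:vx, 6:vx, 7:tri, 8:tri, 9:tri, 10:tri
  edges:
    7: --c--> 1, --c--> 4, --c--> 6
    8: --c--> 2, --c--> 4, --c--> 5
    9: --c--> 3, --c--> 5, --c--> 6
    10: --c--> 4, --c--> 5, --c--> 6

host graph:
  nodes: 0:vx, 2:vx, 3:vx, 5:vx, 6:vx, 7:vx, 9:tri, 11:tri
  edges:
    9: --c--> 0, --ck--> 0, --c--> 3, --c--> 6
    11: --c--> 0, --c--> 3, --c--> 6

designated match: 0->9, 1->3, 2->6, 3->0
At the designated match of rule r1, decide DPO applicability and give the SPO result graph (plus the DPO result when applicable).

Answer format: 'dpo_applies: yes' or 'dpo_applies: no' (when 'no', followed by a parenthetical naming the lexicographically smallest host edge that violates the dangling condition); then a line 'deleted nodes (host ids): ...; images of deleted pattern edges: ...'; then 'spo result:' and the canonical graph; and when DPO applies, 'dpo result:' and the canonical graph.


dpo_applies: no
(the rule deletes node 9, which keeps host edge (9,0,ck) outside the match image — the dangling condition fails, DPO blocks; SPO proceeds and side-deletes such edges)
deleted nodes (host ids): 9; images of deleted pattern edges: (9,0,c); (9,3,c); (9,6,c)
spo result:
nodes: 0:vx, 2:vx, 3:vx, 5:vx, 6:vx, 7:vx, 11:tri, 12:vx, 13:vx, 14:vx, 15:tri, 16:tri, 17:tri, 18:tri
edges: (11,0,c); (11,3,c); (11,6,c); (15,3,c); (15,12,c); (15,14,c); (16,6,c); (16,12,c); (16,13,c); (17,0,c); (17,13,c); (17,14,c); (18,12,c); (18,13,c); (18,14,c)


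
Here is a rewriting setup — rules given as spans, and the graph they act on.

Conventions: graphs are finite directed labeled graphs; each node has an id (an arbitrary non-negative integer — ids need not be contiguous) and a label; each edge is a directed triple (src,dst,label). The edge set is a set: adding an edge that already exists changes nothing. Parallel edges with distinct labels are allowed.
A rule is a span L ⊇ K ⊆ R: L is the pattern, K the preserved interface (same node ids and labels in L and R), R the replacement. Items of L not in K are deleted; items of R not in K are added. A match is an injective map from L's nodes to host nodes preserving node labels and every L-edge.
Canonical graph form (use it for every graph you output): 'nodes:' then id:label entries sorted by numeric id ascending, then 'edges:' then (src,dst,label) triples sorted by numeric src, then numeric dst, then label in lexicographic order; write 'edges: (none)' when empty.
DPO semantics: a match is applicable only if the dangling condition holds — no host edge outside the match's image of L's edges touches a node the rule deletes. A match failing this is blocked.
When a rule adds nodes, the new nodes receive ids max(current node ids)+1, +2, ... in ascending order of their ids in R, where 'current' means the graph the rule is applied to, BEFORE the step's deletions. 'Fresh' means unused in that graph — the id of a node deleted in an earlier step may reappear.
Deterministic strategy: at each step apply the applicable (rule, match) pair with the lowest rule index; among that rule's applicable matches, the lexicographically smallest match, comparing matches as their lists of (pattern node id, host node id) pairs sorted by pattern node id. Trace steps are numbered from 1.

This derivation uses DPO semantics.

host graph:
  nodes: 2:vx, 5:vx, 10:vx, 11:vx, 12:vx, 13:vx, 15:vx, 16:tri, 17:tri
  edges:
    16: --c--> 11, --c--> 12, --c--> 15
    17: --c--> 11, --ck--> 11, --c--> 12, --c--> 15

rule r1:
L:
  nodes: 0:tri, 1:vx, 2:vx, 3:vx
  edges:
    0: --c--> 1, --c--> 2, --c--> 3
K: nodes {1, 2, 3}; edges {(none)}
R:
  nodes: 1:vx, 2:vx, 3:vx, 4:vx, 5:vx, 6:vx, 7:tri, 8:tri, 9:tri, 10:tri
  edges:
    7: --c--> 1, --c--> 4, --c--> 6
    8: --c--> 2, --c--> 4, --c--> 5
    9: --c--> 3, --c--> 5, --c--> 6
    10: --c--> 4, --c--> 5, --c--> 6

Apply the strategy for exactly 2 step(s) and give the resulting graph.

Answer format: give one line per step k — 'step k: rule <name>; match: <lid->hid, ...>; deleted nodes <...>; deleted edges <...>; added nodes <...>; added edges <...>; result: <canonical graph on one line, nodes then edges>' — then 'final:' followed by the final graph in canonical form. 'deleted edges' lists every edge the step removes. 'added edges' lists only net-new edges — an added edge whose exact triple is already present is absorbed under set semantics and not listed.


step 1: rule r1; match: 0->16, 1->11, 2->12, 3->15; deleted nodes 16; deleted edges (16,11,c); (16,12,c); (16,15,c); added nodes 18, 19, 20, 21, 22, 23, 24; added edges (21,11,c); (21,18,c); (21,20,c); (22,12,c); (22,18,c); (22,19,c); (23,15,c); (23,19,c); (23,20,c); (24,18,c); (24,19,c); (24,20,c); result: nodes: 2:vx, 5:vx, 10:vx, 11:vx, 12:vx, 13:vx, 15:vx, 17:tri, 18:vx, 19:vx, 20:vx, 21:tri, 22:tri, 23:tri, 24:tri edges: (17,11,c); (17,11,ck); (17,12,c); (17,15,c); (21,11,c); (21,18,c); (21,20,c); (22,12,c); (22,18,c); (22,19,c); (23,15,c); (23,19,c); (23,20,c); (24,18,c); (24,19,c); (24,20,c)
step 2: rule r1; match: 0->21, 1->11, 2->18, 3->20; deleted nodes 21; deleted edges (21,11,c); (21,18,c); (21,20,c); added nodes 25, 26, 27, 28, 29, 30, 31; added edges (28,11,c); (28,25,c); (28,27,c); (29,18,c); (29,25,c); (29,26,c); (30,20,c); (30,26,c); (30,27,c); (31,25,c); (31,26,c); (31,27,c); result: nodes: 2:vx, 5:vx, 10:vx, 11:vx, 12:vx, 13:vx, 15:vx, 17:tri, 18:vx, 19:vx, 20:vx, 22:tri, 23:tri, 24:tri, 25:vx, 26:vx, 27:vx, 28:tri, 29:tri, 30:tri, 31:tri edges: (17,11,c); (17,11,ck); (17,12,c); (17,15,c); (22,12,c); (22,18,c); (22,19,c); (23,15,c); (23,19,c); (23,20,c); (24,18,c); (24,19,c); (24,20,c); (28,11,c); (28,25,c); (28,27,c); (29,18,c); (29,25,c); (29,26,c); (30,20,c); (30,26,c); (30,27,c); (31,25,c); (31,26,c); (31,27,c)
final:
nodes: 2:vx, 5:vx, 10:vx, 11:vx, 12:vx, 13:vx, 15:vx, 17:tri, 18:vx, 19:vx, 20:vx, 22:tri, 23:tri, 24:tri, 25:vx, 26:vx, 27:vx, 28:tri, 29:tri, 30:tri, 31:tri
edges: (17,11,c); (17,11,ck); (17,12,c); (17,15,c); (22,12,c); (22,18,c); (22,19,c); (23,15,c); (23,19,c); (23,20,c); (24,18,c); (24,19,c); (24,20,c); (28,11,c); (28,25,c); (28,27,c); (29,18,c); (29,25,c); (29,26,c); (30,20,c); (30,26,c); (30,27,c); (31,25,c); (31,26,c); (31,27,c)


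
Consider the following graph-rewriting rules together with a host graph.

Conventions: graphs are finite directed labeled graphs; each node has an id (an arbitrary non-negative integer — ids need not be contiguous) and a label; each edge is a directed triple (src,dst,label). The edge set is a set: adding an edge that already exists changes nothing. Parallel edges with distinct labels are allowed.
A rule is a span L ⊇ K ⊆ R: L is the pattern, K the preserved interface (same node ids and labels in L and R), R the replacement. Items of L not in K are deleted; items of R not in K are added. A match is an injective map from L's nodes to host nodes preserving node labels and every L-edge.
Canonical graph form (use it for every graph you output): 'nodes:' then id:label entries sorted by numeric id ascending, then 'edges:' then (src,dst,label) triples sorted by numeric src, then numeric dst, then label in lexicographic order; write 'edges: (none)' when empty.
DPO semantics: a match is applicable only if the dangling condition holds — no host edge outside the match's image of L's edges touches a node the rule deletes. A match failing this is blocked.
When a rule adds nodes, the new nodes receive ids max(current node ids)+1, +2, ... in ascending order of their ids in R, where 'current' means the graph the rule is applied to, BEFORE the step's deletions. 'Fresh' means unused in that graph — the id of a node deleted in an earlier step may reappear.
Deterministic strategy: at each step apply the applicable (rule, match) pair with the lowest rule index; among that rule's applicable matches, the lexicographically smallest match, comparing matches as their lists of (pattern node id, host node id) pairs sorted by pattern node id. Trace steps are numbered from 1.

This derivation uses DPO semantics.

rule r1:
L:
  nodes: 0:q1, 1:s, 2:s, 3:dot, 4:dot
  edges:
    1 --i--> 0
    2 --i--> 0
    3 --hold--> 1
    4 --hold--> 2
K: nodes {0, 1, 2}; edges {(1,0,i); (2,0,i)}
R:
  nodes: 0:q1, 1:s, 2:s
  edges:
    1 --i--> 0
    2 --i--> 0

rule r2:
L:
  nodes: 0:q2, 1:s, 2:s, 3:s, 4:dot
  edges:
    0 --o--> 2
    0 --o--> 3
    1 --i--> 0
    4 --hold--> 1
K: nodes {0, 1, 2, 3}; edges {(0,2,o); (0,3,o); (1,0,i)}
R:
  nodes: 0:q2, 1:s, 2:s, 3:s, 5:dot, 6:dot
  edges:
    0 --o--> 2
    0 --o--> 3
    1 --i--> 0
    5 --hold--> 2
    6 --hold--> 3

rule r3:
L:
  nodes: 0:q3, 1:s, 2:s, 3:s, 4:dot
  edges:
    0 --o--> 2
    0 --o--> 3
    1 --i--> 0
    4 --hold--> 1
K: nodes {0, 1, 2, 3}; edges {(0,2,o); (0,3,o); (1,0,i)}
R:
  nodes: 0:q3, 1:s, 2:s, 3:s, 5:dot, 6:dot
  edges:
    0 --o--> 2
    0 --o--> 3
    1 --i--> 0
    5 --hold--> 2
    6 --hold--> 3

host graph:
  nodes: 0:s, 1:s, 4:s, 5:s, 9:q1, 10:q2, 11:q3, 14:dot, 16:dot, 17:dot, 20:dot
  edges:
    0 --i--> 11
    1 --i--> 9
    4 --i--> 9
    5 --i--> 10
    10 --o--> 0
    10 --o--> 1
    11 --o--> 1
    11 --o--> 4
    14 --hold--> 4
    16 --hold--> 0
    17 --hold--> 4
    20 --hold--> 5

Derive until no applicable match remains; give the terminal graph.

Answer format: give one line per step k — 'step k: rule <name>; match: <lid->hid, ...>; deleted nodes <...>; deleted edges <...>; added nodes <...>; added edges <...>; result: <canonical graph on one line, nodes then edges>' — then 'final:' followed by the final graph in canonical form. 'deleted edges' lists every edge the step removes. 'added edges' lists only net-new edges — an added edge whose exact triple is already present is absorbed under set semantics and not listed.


step 1: rule r2; match: 0->10, 1->5, 2->0, 3->1, 4->20; deleted nodes 20; deleted edges (20,5,hold); added nodes 21, 22; added edges (21,0,hold); (22,1,hold); result: nodes: 0:s, 1:s, 4:s, 5:s, 9:q1, 10:q2, 11:q3, 14:dot, 16:dot, 17:dot, 21:dot, 22:dot edges: (0,11,i); (1,9,i); (4,9,i); (5,10,i); (10,0,o); (10,1,o); (11,1,o); (11,4,o); (14,4,hold); (16,0,hold); (17,4,hold); (21,0,hold); (22,1,hold)
step 2: rule r1; match: 0->9, 1->1, 2->4, 3->22, 4->14; deleted nodes 14, 22; deleted edges (14,4,hold); (22,1,hold); added nodes (none); added edges (none); result: nodes: 0:s, 1:s, 4:s, 5:s, 9:q1, 10:q2, 11:q3, 16:dot, 17:dot, 21:dot edges: (0,11,i); (1,9,i); (4,9,i); (5,10,i); (10,0,o); (10,1,o); (11,1,o); (11,4,o); (16,0,hold); (17,4,hold); (21,0,hold)
step 3: rule r3; match: 0->11, 1->0, 2->1, 3->4, 4->16; deleted nodes 16; deleted edges (16,0,hold); added nodes 22, 23; added edges (22,1,hold); (23,4,hold); result: nodes: 0:s, 1:s, 4:s, 5:s, 9:q1, 10:q2, 11:q3, 17:dot, 21:dot, 22:dot, 23:dot edges: (0,11,i); (1,9,i); (4,9,i); (5,10,i); (10,0,o); (10,1,o); (11,1,o); (11,4,o); (17,4,hold); (21,0,hold); (22,1,hold); (23,4,hold)
step 4: rule r1; match: 0->9, 1->1, 2->4, 3->22, 4->17; deleted nodes 17, 22; deleted edges (17,4,hold); (22,1,hold); added nodes (none); added edges (none); result: nodes: 0:s, 1:s, 4:s, 5:s, 9:q1, 10:q2, 11:q3, 21:dot, 23:dot edges: (0,11,i); (1,9,i); (4,9,i); (5,10,i); (10,0,o); (10,1,o); (11,1,o); (11,4,o); (21,0,hold); (23,4,hold)
step 5: rule r3; match: 0->11, 1->0, 2->1, 3->4, 4->21; deleted nodes 21; deleted edges (21,0,hold); added nodes 24, 25; added edges (24,1,hold); (25,4,hold); result: nodes: 0:s, 1:s, 4:s, 5:s, 9:q1, 10:q2, 11:q3, 23:dot, 24:dot, 25:dot edges: (0,11,i); (1,9,i); (4,9,i); (5,10,i); (10,0,o); (10,1,o); (11,1,o); (11,4,o); (23,4,hold); (24,1,hold); (25,4,hold)
step 6: rule r1; match: 0->9, 1->1, 2->4, 3->24, 4->23; deleted nodes 23, 24; deleted edges (23,4,hold); (24,1,hold); added nodes (none); added edges (none); result: nodes: 0:s, 1:s, 4:s, 5:s, 9:q1, 10:q2, 11:q3, 25:dot edges: (0,11,i); (1,9,i); (4,9,i); (5,10,i); (10,0,o); (10,1,o); (11,1,o); (11,4,o); (25,4,hold)
final:
nodes: 0:s, 1:s, 4:s, 5:s, 9:q1, 10:q2, 11:q3, 25:dot
edges: (0,11,i); (1,9,i); (4,9,i); (5,10,i); (10,0,o); (10,1,o); (11,1,o); (11,4,o); (25,4,hold)


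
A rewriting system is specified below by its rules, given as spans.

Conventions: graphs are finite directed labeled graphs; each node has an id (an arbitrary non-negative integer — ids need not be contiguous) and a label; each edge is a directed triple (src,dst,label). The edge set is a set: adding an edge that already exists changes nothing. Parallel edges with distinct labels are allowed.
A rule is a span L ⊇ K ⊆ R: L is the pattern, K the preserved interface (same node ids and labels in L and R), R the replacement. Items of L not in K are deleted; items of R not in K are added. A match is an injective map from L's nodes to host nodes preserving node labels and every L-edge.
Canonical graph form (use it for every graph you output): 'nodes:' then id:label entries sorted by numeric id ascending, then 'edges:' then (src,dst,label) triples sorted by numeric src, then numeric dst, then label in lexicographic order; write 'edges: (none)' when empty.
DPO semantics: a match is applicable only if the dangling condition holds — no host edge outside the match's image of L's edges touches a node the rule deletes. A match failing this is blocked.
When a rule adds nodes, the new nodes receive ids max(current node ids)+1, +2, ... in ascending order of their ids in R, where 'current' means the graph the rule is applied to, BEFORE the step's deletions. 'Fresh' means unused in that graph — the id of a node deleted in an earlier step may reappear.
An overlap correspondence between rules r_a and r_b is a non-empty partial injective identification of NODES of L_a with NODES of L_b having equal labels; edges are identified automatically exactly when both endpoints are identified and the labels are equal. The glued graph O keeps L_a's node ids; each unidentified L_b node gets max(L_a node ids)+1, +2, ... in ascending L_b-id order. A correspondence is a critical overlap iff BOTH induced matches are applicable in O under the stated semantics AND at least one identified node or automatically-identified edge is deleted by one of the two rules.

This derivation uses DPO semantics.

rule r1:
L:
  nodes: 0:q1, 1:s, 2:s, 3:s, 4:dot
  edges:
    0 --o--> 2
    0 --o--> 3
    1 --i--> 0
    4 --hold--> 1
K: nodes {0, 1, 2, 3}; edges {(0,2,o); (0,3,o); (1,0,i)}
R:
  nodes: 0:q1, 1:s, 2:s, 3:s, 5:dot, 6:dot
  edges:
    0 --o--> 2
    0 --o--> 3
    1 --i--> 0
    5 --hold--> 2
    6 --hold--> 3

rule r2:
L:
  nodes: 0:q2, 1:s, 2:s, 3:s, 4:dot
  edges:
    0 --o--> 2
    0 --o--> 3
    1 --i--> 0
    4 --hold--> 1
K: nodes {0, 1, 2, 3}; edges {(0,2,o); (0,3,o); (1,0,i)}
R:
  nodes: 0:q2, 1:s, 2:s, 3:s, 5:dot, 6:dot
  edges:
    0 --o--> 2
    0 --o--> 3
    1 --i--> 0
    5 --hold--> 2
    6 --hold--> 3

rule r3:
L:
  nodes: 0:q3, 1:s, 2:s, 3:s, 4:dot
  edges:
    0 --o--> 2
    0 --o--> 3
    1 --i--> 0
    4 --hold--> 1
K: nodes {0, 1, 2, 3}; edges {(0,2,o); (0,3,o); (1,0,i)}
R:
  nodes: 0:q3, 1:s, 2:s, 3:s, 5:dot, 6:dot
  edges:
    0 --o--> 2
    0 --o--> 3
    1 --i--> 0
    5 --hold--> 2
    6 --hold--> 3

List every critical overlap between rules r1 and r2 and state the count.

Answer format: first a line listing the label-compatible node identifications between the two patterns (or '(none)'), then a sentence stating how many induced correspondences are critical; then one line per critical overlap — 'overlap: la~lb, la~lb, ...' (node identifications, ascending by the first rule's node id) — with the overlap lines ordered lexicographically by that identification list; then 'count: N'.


label-compatible node identifications between L(r1) and L(r2): 1~1, 1~2, 1~3, 2~1, 2~2, 2~3, 3~1, 3~2, 3~3, 4~4
7 of the induced correspondences are critical overlaps of r1 and r2.
overlap: 1~1, 2~2, 3~3, 4~4
overlap: 1~1, 2~2, 4~4
overlap: 1~1, 2~3, 3~2, 4~4
overlap: 1~1, 2~3, 4~4
overlap: 1~1, 3~2, 4~4
overlap: 1~1, 3~3, 4~4
overlap: 1~1, 4~4
count: 7


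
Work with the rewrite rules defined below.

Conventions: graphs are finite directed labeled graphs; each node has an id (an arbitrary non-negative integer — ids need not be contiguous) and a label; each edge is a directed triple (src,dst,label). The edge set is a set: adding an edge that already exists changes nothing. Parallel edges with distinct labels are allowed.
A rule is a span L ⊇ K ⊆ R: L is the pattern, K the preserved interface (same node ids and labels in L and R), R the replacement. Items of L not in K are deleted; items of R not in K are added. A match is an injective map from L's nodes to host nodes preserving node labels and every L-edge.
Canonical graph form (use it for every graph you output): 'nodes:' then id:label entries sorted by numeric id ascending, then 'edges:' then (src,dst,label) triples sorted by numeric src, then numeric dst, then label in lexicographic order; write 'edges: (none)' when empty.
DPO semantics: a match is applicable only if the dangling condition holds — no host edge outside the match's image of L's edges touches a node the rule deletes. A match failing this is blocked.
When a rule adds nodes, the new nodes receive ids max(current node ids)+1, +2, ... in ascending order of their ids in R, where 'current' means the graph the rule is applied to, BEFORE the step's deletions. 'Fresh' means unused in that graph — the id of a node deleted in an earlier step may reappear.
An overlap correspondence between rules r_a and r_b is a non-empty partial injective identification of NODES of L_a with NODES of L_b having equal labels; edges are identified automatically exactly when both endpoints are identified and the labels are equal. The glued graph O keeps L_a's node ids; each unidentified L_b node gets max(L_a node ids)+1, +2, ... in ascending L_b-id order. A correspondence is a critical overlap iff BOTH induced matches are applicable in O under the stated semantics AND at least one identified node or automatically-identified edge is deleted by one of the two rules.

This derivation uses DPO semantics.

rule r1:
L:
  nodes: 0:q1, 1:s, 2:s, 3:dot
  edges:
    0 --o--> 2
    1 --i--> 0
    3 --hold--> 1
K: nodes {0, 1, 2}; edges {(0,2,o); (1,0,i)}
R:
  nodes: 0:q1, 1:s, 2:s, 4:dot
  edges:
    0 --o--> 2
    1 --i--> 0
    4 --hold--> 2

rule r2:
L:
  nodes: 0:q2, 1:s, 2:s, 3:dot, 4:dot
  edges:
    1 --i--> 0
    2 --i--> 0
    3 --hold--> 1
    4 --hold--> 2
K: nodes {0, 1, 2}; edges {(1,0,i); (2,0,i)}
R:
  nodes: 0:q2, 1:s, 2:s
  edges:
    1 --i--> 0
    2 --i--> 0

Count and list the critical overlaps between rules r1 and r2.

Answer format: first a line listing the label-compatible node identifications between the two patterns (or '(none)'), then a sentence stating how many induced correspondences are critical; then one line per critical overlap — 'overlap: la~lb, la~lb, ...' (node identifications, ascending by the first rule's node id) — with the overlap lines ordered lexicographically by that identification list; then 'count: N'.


label-compatible node identifications between L(r1) and L(r2): 1~1, 1~2, 2~1, 2~2, 3~3, 3~4
4 of the induced correspondences are critical overlaps of r1 and r2.
overlap: 1~1, 2~2, 3~3
overlap: 1~1, 3~3
overlap: 1~2, 2~1, 3~4
overlap: 1~2, 3~4
count: 4


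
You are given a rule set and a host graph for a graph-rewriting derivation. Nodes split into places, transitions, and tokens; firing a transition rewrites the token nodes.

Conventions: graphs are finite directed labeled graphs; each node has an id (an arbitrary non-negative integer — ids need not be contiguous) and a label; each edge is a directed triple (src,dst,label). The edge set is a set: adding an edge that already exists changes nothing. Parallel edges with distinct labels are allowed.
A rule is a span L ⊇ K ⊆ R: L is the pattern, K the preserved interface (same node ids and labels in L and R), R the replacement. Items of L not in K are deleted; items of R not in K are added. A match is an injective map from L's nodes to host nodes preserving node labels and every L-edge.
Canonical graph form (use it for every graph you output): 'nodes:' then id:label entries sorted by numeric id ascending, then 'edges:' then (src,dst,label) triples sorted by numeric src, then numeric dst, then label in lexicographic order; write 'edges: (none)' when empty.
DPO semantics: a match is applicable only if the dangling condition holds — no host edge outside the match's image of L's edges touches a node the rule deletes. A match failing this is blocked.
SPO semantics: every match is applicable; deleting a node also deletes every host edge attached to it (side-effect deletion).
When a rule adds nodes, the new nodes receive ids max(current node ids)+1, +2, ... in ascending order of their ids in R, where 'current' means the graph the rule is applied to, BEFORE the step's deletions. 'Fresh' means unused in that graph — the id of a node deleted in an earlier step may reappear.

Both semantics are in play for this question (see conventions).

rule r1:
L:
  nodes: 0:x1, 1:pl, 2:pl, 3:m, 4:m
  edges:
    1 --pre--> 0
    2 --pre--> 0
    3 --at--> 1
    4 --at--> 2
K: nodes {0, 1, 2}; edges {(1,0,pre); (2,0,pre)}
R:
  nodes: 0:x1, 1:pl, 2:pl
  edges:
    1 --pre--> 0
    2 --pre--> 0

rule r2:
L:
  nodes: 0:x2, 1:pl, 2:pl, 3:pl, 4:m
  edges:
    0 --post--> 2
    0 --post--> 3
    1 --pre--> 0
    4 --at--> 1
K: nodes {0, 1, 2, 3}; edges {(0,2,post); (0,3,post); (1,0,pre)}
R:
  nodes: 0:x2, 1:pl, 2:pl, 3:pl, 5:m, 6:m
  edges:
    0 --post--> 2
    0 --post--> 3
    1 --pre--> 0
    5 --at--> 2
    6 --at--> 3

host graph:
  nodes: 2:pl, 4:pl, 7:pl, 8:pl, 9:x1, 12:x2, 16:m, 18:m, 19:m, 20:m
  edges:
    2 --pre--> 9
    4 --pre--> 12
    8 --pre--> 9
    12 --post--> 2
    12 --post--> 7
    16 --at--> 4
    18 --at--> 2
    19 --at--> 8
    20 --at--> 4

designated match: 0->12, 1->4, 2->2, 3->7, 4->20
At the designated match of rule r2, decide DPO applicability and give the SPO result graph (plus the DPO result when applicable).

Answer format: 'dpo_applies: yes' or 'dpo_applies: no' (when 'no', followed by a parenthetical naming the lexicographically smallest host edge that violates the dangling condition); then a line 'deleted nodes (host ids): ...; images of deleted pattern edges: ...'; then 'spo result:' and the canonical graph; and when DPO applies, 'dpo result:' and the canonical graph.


dpo_applies: yes
deleted nodes (host ids): 20; images of deleted pattern edges: (20,4,at)
spo result:
nodes: 2:pl, 4:pl, 7:pl, 8:pl, 9:x1, 12:x2, 16:m, 18:m, 19:m, 21:m, 22:m
edges: (2,9,pre); (4,12,pre); (8,9,pre); (12,2,post); (12,7,post); (16,4,at); (18,2,at); (19,8,at); (21,2,at); (22,7,at)
dpo result:
nodes: 2:pl, 4:pl, 7:pl, 8:pl, 9:x1, 12:x2, 16:m, 18:m, 19:m, 21:m, 22:m
edges: (2,9,pre); (4,12,pre); (8,9,pre); (12,2,post); (12,7,post); (16,4,at); (18,2,at); (19,8,at); (21,2,at); (22,7,at)


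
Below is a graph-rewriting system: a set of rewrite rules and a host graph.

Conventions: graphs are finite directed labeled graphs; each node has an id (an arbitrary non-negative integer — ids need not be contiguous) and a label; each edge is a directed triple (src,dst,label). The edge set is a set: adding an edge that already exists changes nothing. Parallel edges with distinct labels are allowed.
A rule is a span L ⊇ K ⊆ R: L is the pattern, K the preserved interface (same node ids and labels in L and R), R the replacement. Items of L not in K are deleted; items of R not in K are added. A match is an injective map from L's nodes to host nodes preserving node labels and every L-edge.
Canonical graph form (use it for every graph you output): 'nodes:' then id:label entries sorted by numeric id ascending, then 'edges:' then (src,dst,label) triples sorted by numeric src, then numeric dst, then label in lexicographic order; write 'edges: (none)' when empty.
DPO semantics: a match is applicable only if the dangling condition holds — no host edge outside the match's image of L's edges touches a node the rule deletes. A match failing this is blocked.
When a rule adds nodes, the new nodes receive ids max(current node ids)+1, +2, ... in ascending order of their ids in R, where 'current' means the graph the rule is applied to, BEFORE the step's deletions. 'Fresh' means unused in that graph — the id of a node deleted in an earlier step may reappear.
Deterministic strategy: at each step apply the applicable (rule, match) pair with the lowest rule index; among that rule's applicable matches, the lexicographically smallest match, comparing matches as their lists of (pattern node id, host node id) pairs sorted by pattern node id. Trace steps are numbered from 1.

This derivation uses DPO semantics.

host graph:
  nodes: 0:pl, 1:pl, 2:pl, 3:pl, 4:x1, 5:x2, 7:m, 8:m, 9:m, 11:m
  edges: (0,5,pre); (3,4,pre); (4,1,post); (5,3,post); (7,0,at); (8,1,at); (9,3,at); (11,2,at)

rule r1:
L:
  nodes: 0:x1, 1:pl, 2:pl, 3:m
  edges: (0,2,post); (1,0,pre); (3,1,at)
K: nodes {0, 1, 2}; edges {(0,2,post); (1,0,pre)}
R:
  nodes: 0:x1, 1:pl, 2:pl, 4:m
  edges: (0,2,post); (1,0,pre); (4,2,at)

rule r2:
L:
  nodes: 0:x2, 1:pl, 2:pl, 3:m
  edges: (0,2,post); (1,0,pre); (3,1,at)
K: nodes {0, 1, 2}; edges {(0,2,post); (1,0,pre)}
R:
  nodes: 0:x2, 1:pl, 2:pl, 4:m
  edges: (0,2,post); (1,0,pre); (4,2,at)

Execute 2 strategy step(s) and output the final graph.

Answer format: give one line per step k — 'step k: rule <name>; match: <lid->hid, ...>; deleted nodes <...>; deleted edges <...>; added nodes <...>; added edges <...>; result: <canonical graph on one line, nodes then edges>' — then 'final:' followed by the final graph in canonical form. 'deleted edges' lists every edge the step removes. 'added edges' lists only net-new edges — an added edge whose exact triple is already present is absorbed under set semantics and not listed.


step 1: rule r1; match: 0->4, 1->3, 2->1, 3->9; deleted nodes 9; deleted edges (9,3,at); added nodes 12; added edges (12,1,at); result: nodes: 0:pl, 1:pl, 2:pl, 3:pl, 4:x1, 5:x2, 7:m, 8:m, 11:m, 12:m edges: (0,5,pre); (3,4,pre); (4,1,post); (5,3,post); (7,0,at); (8,1,at); (11,2,at); (12,1,at)
step 2: rule r2; match: 0->5, 1->0, 2->3, 3->7; deleted nodes 7; deleted edges (7,0,at); added nodes 13; added edges (13,3,at); result: nodes: 0:pl, 1:pl, 2:pl, 3:pl, 4:x1, 5:x2, 8:m, 11:m, 12:m, 13:m edges: (0,5,pre); (3,4,pre); (4,1,post); (5,3,post); (8,1,at); (11,2,at); (12,1,at); (13,3,at)
final:
nodes: 0:pl, 1:pl, 2:pl, 3:pl, 4:x1, 5:x2, 8:m, 11:m, 12:m, 13:m
edges: (0,5,pre); (3,4,pre); (4,1,post); (5,3,post); (8,1,at); (11,2,at); (12,1,at); (13,3,at)
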